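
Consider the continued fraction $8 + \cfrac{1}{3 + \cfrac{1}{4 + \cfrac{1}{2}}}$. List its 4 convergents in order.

8/1, 25/3, 108/13, 241/29

Using the convergent recurrence p_i = a_i*p_{i-1} + p_{i-2}, q_i = a_i*q_{i-1} + q_{i-2} with p_{-2}=0, p_{-1}=1, q_{-2}=1, q_{-1}=0:
  i=0: a_0=8, p_0 = 8*1 + 0 = 8, q_0 = 8*0 + 1 = 1.
  i=1: a_1=3, p_1 = 3*8 + 1 = 25, q_1 = 3*1 + 0 = 3.
  i=2: a_2=4, p_2 = 4*25 + 8 = 108, q_2 = 4*3 + 1 = 13.
  i=3: a_3=2, p_3 = 2*108 + 25 = 241, q_3 = 2*13 + 3 = 29.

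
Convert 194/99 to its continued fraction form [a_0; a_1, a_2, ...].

[1; 1, 23, 1, 3]

Run the Euclidean algorithm on 194 and 99; the successive quotients are the partial quotients a_0, a_1, ... (each step inverts the fractional part left over by the previous one):
  194 = 1*99 + 95, so a_0 = 1.
  99 = 1*95 + 4, so a_1 = 1.
  95 = 23*4 + 3, so a_2 = 23.
  4 = 1*3 + 1, so a_3 = 1.
  3 = 3*1 + 0, so a_4 = 3.
The remainder reaches 0 after 5 divisions, so the expansion has 5 partial quotients, read off in order.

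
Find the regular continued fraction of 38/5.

Run the Euclidean algorithm on 38 and 5; the successive quotients are the partial quotients a_0, a_1, ... (each step inverts the fractional part left over by the previous one):
  38 = 7*5 + 3, so a_0 = 7.
  5 = 1*3 + 2, so a_1 = 1.
  3 = 1*2 + 1, so a_2 = 1.
  2 = 2*1 + 0, so a_3 = 2.
The remainder reaches 0 after 4 divisions, so the expansion has 4 partial quotients, read off in order.

[7; 1, 1, 2]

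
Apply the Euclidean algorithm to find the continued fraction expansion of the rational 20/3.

[6; 1, 2]

Run the Euclidean algorithm on 20 and 3; the successive quotients are the partial quotients a_0, a_1, ... (each step inverts the fractional part left over by the previous one):
  20 = 6*3 + 2, so a_0 = 6.
  3 = 1*2 + 1, so a_1 = 1.
  2 = 2*1 + 0, so a_2 = 2.
The remainder reaches 0 after 3 divisions, so the expansion has 3 partial quotients, read off in order.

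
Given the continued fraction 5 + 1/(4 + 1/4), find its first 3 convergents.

5/1, 21/4, 89/17

Using the convergent recurrence p_i = a_i*p_{i-1} + p_{i-2}, q_i = a_i*q_{i-1} + q_{i-2} with p_{-2}=0, p_{-1}=1, q_{-2}=1, q_{-1}=0:
  i=0: a_0=5, p_0 = 5*1 + 0 = 5, q_0 = 5*0 + 1 = 1.
  i=1: a_1=4, p_1 = 4*5 + 1 = 21, q_1 = 4*1 + 0 = 4.
  i=2: a_2=4, p_2 = 4*21 + 5 = 89, q_2 = 4*4 + 1 = 17.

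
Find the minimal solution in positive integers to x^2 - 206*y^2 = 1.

First expand sqrt(206) as a continued fraction. With x_i = (sqrt(206) + m_i)/d_i and (m_0, d_0) = (0, 1): a_0 = floor(sqrt(206)) = 14, since 14^2 = 196 <= 206 < 225 = 15^2.
Iterate m_{i+1} = d_i*a_i - m_i, d_{i+1} = (206 - m_{i+1}^2)/d_i, a_{i+1} = floor((a_0 + m_{i+1})/d_{i+1}):
  m_1 = 1*14 - 0 = 14, d_1 = (206 - 14^2)/1 = 10/1 = 10, a_1 = floor((14 + 14)/10) = 2.
  m_2 = 10*2 - 14 = 6, d_2 = (206 - 6^2)/10 = 170/10 = 17, a_2 = floor((14 + 6)/17) = 1.
  m_3 = 17*1 - 6 = 11, d_3 = (206 - 11^2)/17 = 85/17 = 5, a_3 = floor((14 + 11)/5) = 5.
  m_4 = 5*5 - 11 = 14, d_4 = (206 - 14^2)/5 = 10/5 = 2, a_4 = floor((14 + 14)/2) = 14.
  m_5 = 2*14 - 14 = 14, d_5 = (206 - 14^2)/2 = 10/2 = 5, a_5 = floor((14 + 14)/5) = 5.
  m_6 = 5*5 - 14 = 11, d_6 = (206 - 11^2)/5 = 85/5 = 17, a_6 = floor((14 + 11)/17) = 1.
  m_7 = 17*1 - 11 = 6, d_7 = (206 - 6^2)/17 = 170/17 = 10, a_7 = floor((14 + 6)/10) = 2.
  m_8 = 10*2 - 6 = 14, d_8 = (206 - 14^2)/10 = 10/10 = 1, a_8 = floor((14 + 14)/1) = 28.
  m_9 = 1*28 - 14 = 14, d_9 = (206 - 14^2)/1 = 10/1 = 10: (m_9, d_9) = (m_1, d_1) = (14, 10), so from here the quotients repeat a_1, ..., a_8; the period length is 8.
So sqrt(206) = [14; (2, 1, 5, 14, 5, 1, 2, 28)] with period length k = 8.
k is even, so the fundamental solution of x^2 - 206y^2 = 1 is (p_{k-1}, q_{k-1}) = (p_7, q_7); compute convergents through index 7.
Convergents (p_i = a_i*p_{i-1} + p_{i-2}, q_i = a_i*q_{i-1} + q_{i-2} with p_{-2}=0, p_{-1}=1, q_{-2}=1, q_{-1}=0):
  i=0: a_0=14, p_0 = 14*1 + 0 = 14, q_0 = 14*0 + 1 = 1.
  i=1: a_1=2, p_1 = 2*14 + 1 = 29, q_1 = 2*1 + 0 = 2.
  i=2: a_2=1, p_2 = 1*29 + 14 = 43, q_2 = 1*2 + 1 = 3.
  i=3: a_3=5, p_3 = 5*43 + 29 = 244, q_3 = 5*3 + 2 = 17.
  i=4: a_4=14, p_4 = 14*244 + 43 = 3459, q_4 = 14*17 + 3 = 241.
  i=5: a_5=5, p_5 = 5*3459 + 244 = 17539, q_5 = 5*241 + 17 = 1222.
  i=6: a_6=1, p_6 = 1*17539 + 3459 = 20998, q_6 = 1*1222 + 241 = 1463.
  i=7: a_7=2, p_7 = 2*20998 + 17539 = 59535, q_7 = 2*1463 + 1222 = 4148.
Check: 59535^2 - 206*4148^2 = 3544416225 - 3544416224 = 1, so (x, y) = (59535, 4148) solves the equation, and by the theorem it is the least positive solution.

(x, y) = (59535, 4148)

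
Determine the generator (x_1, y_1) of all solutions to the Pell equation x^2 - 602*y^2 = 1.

(x, y) = (687, 28)

First expand sqrt(602) as a continued fraction. With x_i = (sqrt(602) + m_i)/d_i and (m_0, d_0) = (0, 1): a_0 = floor(sqrt(602)) = 24, since 24^2 = 576 <= 602 < 625 = 25^2.
Iterate m_{i+1} = d_i*a_i - m_i, d_{i+1} = (602 - m_{i+1}^2)/d_i, a_{i+1} = floor((a_0 + m_{i+1})/d_{i+1}):
  m_1 = 1*24 - 0 = 24, d_1 = (602 - 24^2)/1 = 26/1 = 26, a_1 = floor((24 + 24)/26) = 1.
  m_2 = 26*1 - 24 = 2, d_2 = (602 - 2^2)/26 = 598/26 = 23, a_2 = floor((24 + 2)/23) = 1.
  m_3 = 23*1 - 2 = 21, d_3 = (602 - 21^2)/23 = 161/23 = 7, a_3 = floor((24 + 21)/7) = 6.
  m_4 = 7*6 - 21 = 21, d_4 = (602 - 21^2)/7 = 161/7 = 23, a_4 = floor((24 + 21)/23) = 1.
  m_5 = 23*1 - 21 = 2, d_5 = (602 - 2^2)/23 = 598/23 = 26, a_5 = floor((24 + 2)/26) = 1.
  m_6 = 26*1 - 2 = 24, d_6 = (602 - 24^2)/26 = 26/26 = 1, a_6 = floor((24 + 24)/1) = 48.
  m_7 = 1*48 - 24 = 24, d_7 = (602 - 24^2)/1 = 26/1 = 26: (m_7, d_7) = (m_1, d_1) = (24, 26), so from here the quotients repeat a_1, ..., a_6; the period length is 6.
So sqrt(602) = [24; (1, 1, 6, 1, 1, 48)] with period length k = 6.
k is even, so the fundamental solution of x^2 - 602y^2 = 1 is (p_{k-1}, q_{k-1}) = (p_5, q_5); compute convergents through index 5.
Convergents (p_i = a_i*p_{i-1} + p_{i-2}, q_i = a_i*q_{i-1} + q_{i-2} with p_{-2}=0, p_{-1}=1, q_{-2}=1, q_{-1}=0):
  i=0: a_0=24, p_0 = 24*1 + 0 = 24, q_0 = 24*0 + 1 = 1.
  i=1: a_1=1, p_1 = 1*24 + 1 = 25, q_1 = 1*1 + 0 = 1.
  i=2: a_2=1, p_2 = 1*25 + 24 = 49, q_2 = 1*1 + 1 = 2.
  i=3: a_3=6, p_3 = 6*49 + 25 = 319, q_3 = 6*2 + 1 = 13.
  i=4: a_4=1, p_4 = 1*319 + 49 = 368, q_4 = 1*13 + 2 = 15.
  i=5: a_5=1, p_5 = 1*368 + 319 = 687, q_5 = 1*15 + 13 = 28.
Check: 687^2 - 602*28^2 = 471969 - 471968 = 1, so (x, y) = (687, 28) solves the equation, and by the theorem it is the least positive solution.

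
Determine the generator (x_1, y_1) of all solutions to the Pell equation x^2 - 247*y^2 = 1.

First expand sqrt(247) as a continued fraction. With x_i = (sqrt(247) + m_i)/d_i and (m_0, d_0) = (0, 1): a_0 = floor(sqrt(247)) = 15, since 15^2 = 225 <= 247 < 256 = 16^2.
Iterate m_{i+1} = d_i*a_i - m_i, d_{i+1} = (247 - m_{i+1}^2)/d_i, a_{i+1} = floor((a_0 + m_{i+1})/d_{i+1}):
  m_1 = 1*15 - 0 = 15, d_1 = (247 - 15^2)/1 = 22/1 = 22, a_1 = floor((15 + 15)/22) = 1.
  m_2 = 22*1 - 15 = 7, d_2 = (247 - 7^2)/22 = 198/22 = 9, a_2 = floor((15 + 7)/9) = 2.
  m_3 = 9*2 - 7 = 11, d_3 = (247 - 11^2)/9 = 126/9 = 14, a_3 = floor((15 + 11)/14) = 1.
  m_4 = 14*1 - 11 = 3, d_4 = (247 - 3^2)/14 = 238/14 = 17, a_4 = floor((15 + 3)/17) = 1.
  m_5 = 17*1 - 3 = 14, d_5 = (247 - 14^2)/17 = 51/17 = 3, a_5 = floor((15 + 14)/3) = 9.
  m_6 = 3*9 - 14 = 13, d_6 = (247 - 13^2)/3 = 78/3 = 26, a_6 = floor((15 + 13)/26) = 1.
  m_7 = 26*1 - 13 = 13, d_7 = (247 - 13^2)/26 = 78/26 = 3, a_7 = floor((15 + 13)/3) = 9.
  m_8 = 3*9 - 13 = 14, d_8 = (247 - 14^2)/3 = 51/3 = 17, a_8 = floor((15 + 14)/17) = 1.
  m_9 = 17*1 - 14 = 3, d_9 = (247 - 3^2)/17 = 238/17 = 14, a_9 = floor((15 + 3)/14) = 1.
  m_10 = 14*1 - 3 = 11, d_10 = (247 - 11^2)/14 = 126/14 = 9, a_10 = floor((15 + 11)/9) = 2.
  m_11 = 9*2 - 11 = 7, d_11 = (247 - 7^2)/9 = 198/9 = 22, a_11 = floor((15 + 7)/22) = 1.
  m_12 = 22*1 - 7 = 15, d_12 = (247 - 15^2)/22 = 22/22 = 1, a_12 = floor((15 + 15)/1) = 30.
  m_13 = 1*30 - 15 = 15, d_13 = (247 - 15^2)/1 = 22/1 = 22: (m_13, d_13) = (m_1, d_1) = (15, 22), so from here the quotients repeat a_1, ..., a_12; the period length is 12.
So sqrt(247) = [15; (1, 2, 1, 1, 9, 1, 9, 1, 1, 2, 1, 30)] with period length k = 12.
k is even, so the fundamental solution of x^2 - 247y^2 = 1 is (p_{k-1}, q_{k-1}) = (p_11, q_11); compute convergents through index 11.
Convergents (p_i = a_i*p_{i-1} + p_{i-2}, q_i = a_i*q_{i-1} + q_{i-2} with p_{-2}=0, p_{-1}=1, q_{-2}=1, q_{-1}=0):
  i=0: a_0=15, p_0 = 15*1 + 0 = 15, q_0 = 15*0 + 1 = 1.
  i=1: a_1=1, p_1 = 1*15 + 1 = 16, q_1 = 1*1 + 0 = 1.
  i=2: a_2=2, p_2 = 2*16 + 15 = 47, q_2 = 2*1 + 1 = 3.
  i=3: a_3=1, p_3 = 1*47 + 16 = 63, q_3 = 1*3 + 1 = 4.
  i=4: a_4=1, p_4 = 1*63 + 47 = 110, q_4 = 1*4 + 3 = 7.
  i=5: a_5=9, p_5 = 9*110 + 63 = 1053, q_5 = 9*7 + 4 = 67.
  i=6: a_6=1, p_6 = 1*1053 + 110 = 1163, q_6 = 1*67 + 7 = 74.
  i=7: a_7=9, p_7 = 9*1163 + 1053 = 11520, q_7 = 9*74 + 67 = 733.
  i=8: a_8=1, p_8 = 1*11520 + 1163 = 12683, q_8 = 1*733 + 74 = 807.
  i=9: a_9=1, p_9 = 1*12683 + 11520 = 24203, q_9 = 1*807 + 733 = 1540.
  i=10: a_10=2, p_10 = 2*24203 + 12683 = 61089, q_10 = 2*1540 + 807 = 3887.
  i=11: a_11=1, p_11 = 1*61089 + 24203 = 85292, q_11 = 1*3887 + 1540 = 5427.
Check: 85292^2 - 247*5427^2 = 7274725264 - 7274725263 = 1, so (x, y) = (85292, 5427) solves the equation, and by the theorem it is the least positive solution.

(x, y) = (85292, 5427)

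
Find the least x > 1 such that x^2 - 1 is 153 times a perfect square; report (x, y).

First expand sqrt(153) as a continued fraction. With x_i = (sqrt(153) + m_i)/d_i and (m_0, d_0) = (0, 1): a_0 = floor(sqrt(153)) = 12, since 12^2 = 144 <= 153 < 169 = 13^2.
Iterate m_{i+1} = d_i*a_i - m_i, d_{i+1} = (153 - m_{i+1}^2)/d_i, a_{i+1} = floor((a_0 + m_{i+1})/d_{i+1}):
  m_1 = 1*12 - 0 = 12, d_1 = (153 - 12^2)/1 = 9/1 = 9, a_1 = floor((12 + 12)/9) = 2.
  m_2 = 9*2 - 12 = 6, d_2 = (153 - 6^2)/9 = 117/9 = 13, a_2 = floor((12 + 6)/13) = 1.
  m_3 = 13*1 - 6 = 7, d_3 = (153 - 7^2)/13 = 104/13 = 8, a_3 = floor((12 + 7)/8) = 2.
  m_4 = 8*2 - 7 = 9, d_4 = (153 - 9^2)/8 = 72/8 = 9, a_4 = floor((12 + 9)/9) = 2.
  m_5 = 9*2 - 9 = 9, d_5 = (153 - 9^2)/9 = 72/9 = 8, a_5 = floor((12 + 9)/8) = 2.
  m_6 = 8*2 - 9 = 7, d_6 = (153 - 7^2)/8 = 104/8 = 13, a_6 = floor((12 + 7)/13) = 1.
  m_7 = 13*1 - 7 = 6, d_7 = (153 - 6^2)/13 = 117/13 = 9, a_7 = floor((12 + 6)/9) = 2.
  m_8 = 9*2 - 6 = 12, d_8 = (153 - 12^2)/9 = 9/9 = 1, a_8 = floor((12 + 12)/1) = 24.
  m_9 = 1*24 - 12 = 12, d_9 = (153 - 12^2)/1 = 9/1 = 9: (m_9, d_9) = (m_1, d_1) = (12, 9), so from here the quotients repeat a_1, ..., a_8; the period length is 8.
So sqrt(153) = [12; (2, 1, 2, 2, 2, 1, 2, 24)] with period length k = 8.
k is even, so the fundamental solution of x^2 - 153y^2 = 1 is (p_{k-1}, q_{k-1}) = (p_7, q_7); compute convergents through index 7.
Convergents (p_i = a_i*p_{i-1} + p_{i-2}, q_i = a_i*q_{i-1} + q_{i-2} with p_{-2}=0, p_{-1}=1, q_{-2}=1, q_{-1}=0):
  i=0: a_0=12, p_0 = 12*1 + 0 = 12, q_0 = 12*0 + 1 = 1.
  i=1: a_1=2, p_1 = 2*12 + 1 = 25, q_1 = 2*1 + 0 = 2.
  i=2: a_2=1, p_2 = 1*25 + 12 = 37, q_2 = 1*2 + 1 = 3.
  i=3: a_3=2, p_3 = 2*37 + 25 = 99, q_3 = 2*3 + 2 = 8.
  i=4: a_4=2, p_4 = 2*99 + 37 = 235, q_4 = 2*8 + 3 = 19.
  i=5: a_5=2, p_5 = 2*235 + 99 = 569, q_5 = 2*19 + 8 = 46.
  i=6: a_6=1, p_6 = 1*569 + 235 = 804, q_6 = 1*46 + 19 = 65.
  i=7: a_7=2, p_7 = 2*804 + 569 = 2177, q_7 = 2*65 + 46 = 176.
Check: 2177^2 - 153*176^2 = 4739329 - 4739328 = 1, so (x, y) = (2177, 176) solves the equation, and by the theorem it is the least positive solution.

(x, y) = (2177, 176)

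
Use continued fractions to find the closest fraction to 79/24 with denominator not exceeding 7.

23/7

Expand x = 79/24 as a continued fraction with the Euclidean algorithm:
  79 = 3*24 + 7, so a_0 = 3.
  24 = 3*7 + 3, so a_1 = 3.
  7 = 2*3 + 1, so a_2 = 2.
  3 = 3*1 + 0, so a_3 = 3.
so x = [3; 3, 2, 3].
Convergents (p_i = a_i*p_{i-1} + p_{i-2}, q_i = a_i*q_{i-1} + q_{i-2} with p_{-2}=0, p_{-1}=1, q_{-2}=1, q_{-1}=0), until the denominator exceeds 7:
  i=0: a_0=3, p_0 = 3*1 + 0 = 3, q_0 = 3*0 + 1 = 1.
  i=1: a_1=3, p_1 = 3*3 + 1 = 10, q_1 = 3*1 + 0 = 3.
  i=2: a_2=2, p_2 = 2*10 + 3 = 23, q_2 = 2*3 + 1 = 7.
  i=3: a_3=3, p_3 = 3*23 + 10 = 79, q_3 = 3*7 + 3 = 24.
q_3 = 24 > 7, so the last convergent with denominator <= 7 is p_2/q_2 = 23/7.
The closest fraction with denominator <= 7 is either p_2/q_2 or the intermediate fraction (k*p_2 + p_1)/(k*q_2 + q_1) with the largest k >= 1 whose denominator stays <= 7; these approach x as k grows, and every other convergent or intermediate fraction in range is farther away.
Largest k: floor((7 - q_1)/q_2) = floor((7 - 3)/7) = 0.
Since k = 0, no intermediate fraction beyond p_2/q_2 has denominator <= 7, so the convergent 23/7 is the closest (its error is |79*7 - 23*24|/(24*7) = 1/168).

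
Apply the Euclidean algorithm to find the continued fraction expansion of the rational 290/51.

[5; 1, 2, 5, 3]

Run the Euclidean algorithm on 290 and 51; the successive quotients are the partial quotients a_0, a_1, ... (each step inverts the fractional part left over by the previous one):
  290 = 5*51 + 35, so a_0 = 5.
  51 = 1*35 + 16, so a_1 = 1.
  35 = 2*16 + 3, so a_2 = 2.
  16 = 5*3 + 1, so a_3 = 5.
  3 = 3*1 + 0, so a_4 = 3.
The remainder reaches 0 after 5 divisions, so the expansion has 5 partial quotients, read off in order.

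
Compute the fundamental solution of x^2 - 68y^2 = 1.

First expand sqrt(68) as a continued fraction. With x_i = (sqrt(68) + m_i)/d_i and (m_0, d_0) = (0, 1): a_0 = floor(sqrt(68)) = 8, since 8^2 = 64 <= 68 < 81 = 9^2.
Iterate m_{i+1} = d_i*a_i - m_i, d_{i+1} = (68 - m_{i+1}^2)/d_i, a_{i+1} = floor((a_0 + m_{i+1})/d_{i+1}):
  m_1 = 1*8 - 0 = 8, d_1 = (68 - 8^2)/1 = 4/1 = 4, a_1 = floor((8 + 8)/4) = 4.
  m_2 = 4*4 - 8 = 8, d_2 = (68 - 8^2)/4 = 4/4 = 1, a_2 = floor((8 + 8)/1) = 16.
  m_3 = 1*16 - 8 = 8, d_3 = (68 - 8^2)/1 = 4/1 = 4: (m_3, d_3) = (m_1, d_1) = (8, 4), so from here the quotients repeat a_1, a_2; the period length is 2.
So sqrt(68) = [8; (4, 16)] with period length k = 2.
k is even, so the fundamental solution of x^2 - 68y^2 = 1 is (p_{k-1}, q_{k-1}) = (p_1, q_1); compute convergents through index 1.
Convergents (p_i = a_i*p_{i-1} + p_{i-2}, q_i = a_i*q_{i-1} + q_{i-2} with p_{-2}=0, p_{-1}=1, q_{-2}=1, q_{-1}=0):
  i=0: a_0=8, p_0 = 8*1 + 0 = 8, q_0 = 8*0 + 1 = 1.
  i=1: a_1=4, p_1 = 4*8 + 1 = 33, q_1 = 4*1 + 0 = 4.
Check: 33^2 - 68*4^2 = 1089 - 1088 = 1, so (x, y) = (33, 4) solves the equation, and by the theorem it is the least positive solution.

(x, y) = (33, 4)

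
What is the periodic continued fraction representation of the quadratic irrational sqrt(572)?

[23; (1, 10, 1, 46)]

Write x_i = (sqrt(572) + m_i)/d_i with (m_0, d_0) = (0, 1). a_0 = floor(sqrt(572)) = 23, since 23^2 = 529 <= 572 < 576 = 24^2.
Iterate m_{i+1} = d_i*a_i - m_i, d_{i+1} = (572 - m_{i+1}^2)/d_i, a_{i+1} = floor((a_0 + m_{i+1})/d_{i+1}):
  m_1 = 1*23 - 0 = 23, d_1 = (572 - 23^2)/1 = 43/1 = 43, a_1 = floor((23 + 23)/43) = 1.
  m_2 = 43*1 - 23 = 20, d_2 = (572 - 20^2)/43 = 172/43 = 4, a_2 = floor((23 + 20)/4) = 10.
  m_3 = 4*10 - 20 = 20, d_3 = (572 - 20^2)/4 = 172/4 = 43, a_3 = floor((23 + 20)/43) = 1.
  m_4 = 43*1 - 20 = 23, d_4 = (572 - 23^2)/43 = 43/43 = 1, a_4 = floor((23 + 23)/1) = 46.
  m_5 = 1*46 - 23 = 23, d_5 = (572 - 23^2)/1 = 43/1 = 43: (m_5, d_5) = (m_1, d_1) = (23, 43), so from here the quotients repeat a_1, ..., a_4; the period length is 4.
Hence the expansion of sqrt(572) is a_0 = 23 followed by the repeating block 1, 10, 1, 46 (period 4).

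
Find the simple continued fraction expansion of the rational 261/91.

Run the Euclidean algorithm on 261 and 91; the successive quotients are the partial quotients a_0, a_1, ... (each step inverts the fractional part left over by the previous one):
  261 = 2*91 + 79, so a_0 = 2.
  91 = 1*79 + 12, so a_1 = 1.
  79 = 6*12 + 7, so a_2 = 6.
  12 = 1*7 + 5, so a_3 = 1.
  7 = 1*5 + 2, so a_4 = 1.
  5 = 2*2 + 1, so a_5 = 2.
  2 = 2*1 + 0, so a_6 = 2.
The remainder reaches 0 after 7 divisions, so the expansion has 7 partial quotients, read off in order.

[2; 1, 6, 1, 1, 2, 2]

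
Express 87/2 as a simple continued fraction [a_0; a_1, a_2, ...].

[43; 2]

Run the Euclidean algorithm on 87 and 2; the successive quotients are the partial quotients a_0, a_1, ... (each step inverts the fractional part left over by the previous one):
  87 = 43*2 + 1, so a_0 = 43.
  2 = 2*1 + 0, so a_1 = 2.
The remainder reaches 0 after 2 divisions, so the expansion has 2 partial quotients, read off in order.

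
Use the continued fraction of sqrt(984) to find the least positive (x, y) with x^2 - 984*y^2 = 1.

(x, y) = (88805, 2831)

First expand sqrt(984) as a continued fraction. With x_i = (sqrt(984) + m_i)/d_i and (m_0, d_0) = (0, 1): a_0 = floor(sqrt(984)) = 31, since 31^2 = 961 <= 984 < 1024 = 32^2.
Iterate m_{i+1} = d_i*a_i - m_i, d_{i+1} = (984 - m_{i+1}^2)/d_i, a_{i+1} = floor((a_0 + m_{i+1})/d_{i+1}):
  m_1 = 1*31 - 0 = 31, d_1 = (984 - 31^2)/1 = 23/1 = 23, a_1 = floor((31 + 31)/23) = 2.
  m_2 = 23*2 - 31 = 15, d_2 = (984 - 15^2)/23 = 759/23 = 33, a_2 = floor((31 + 15)/33) = 1.
  m_3 = 33*1 - 15 = 18, d_3 = (984 - 18^2)/33 = 660/33 = 20, a_3 = floor((31 + 18)/20) = 2.
  m_4 = 20*2 - 18 = 22, d_4 = (984 - 22^2)/20 = 500/20 = 25, a_4 = floor((31 + 22)/25) = 2.
  m_5 = 25*2 - 22 = 28, d_5 = (984 - 28^2)/25 = 200/25 = 8, a_5 = floor((31 + 28)/8) = 7.
  m_6 = 8*7 - 28 = 28, d_6 = (984 - 28^2)/8 = 200/8 = 25, a_6 = floor((31 + 28)/25) = 2.
  m_7 = 25*2 - 28 = 22, d_7 = (984 - 22^2)/25 = 500/25 = 20, a_7 = floor((31 + 22)/20) = 2.
  m_8 = 20*2 - 22 = 18, d_8 = (984 - 18^2)/20 = 660/20 = 33, a_8 = floor((31 + 18)/33) = 1.
  m_9 = 33*1 - 18 = 15, d_9 = (984 - 15^2)/33 = 759/33 = 23, a_9 = floor((31 + 15)/23) = 2.
  m_10 = 23*2 - 15 = 31, d_10 = (984 - 31^2)/23 = 23/23 = 1, a_10 = floor((31 + 31)/1) = 62.
  m_11 = 1*62 - 31 = 31, d_11 = (984 - 31^2)/1 = 23/1 = 23: (m_11, d_11) = (m_1, d_1) = (31, 23), so from here the quotients repeat a_1, ..., a_10; the period length is 10.
So sqrt(984) = [31; (2, 1, 2, 2, 7, 2, 2, 1, 2, 62)] with period length k = 10.
k is even, so the fundamental solution of x^2 - 984y^2 = 1 is (p_{k-1}, q_{k-1}) = (p_9, q_9); compute convergents through index 9.
Convergents (p_i = a_i*p_{i-1} + p_{i-2}, q_i = a_i*q_{i-1} + q_{i-2} with p_{-2}=0, p_{-1}=1, q_{-2}=1, q_{-1}=0):
  i=0: a_0=31, p_0 = 31*1 + 0 = 31, q_0 = 31*0 + 1 = 1.
  i=1: a_1=2, p_1 = 2*31 + 1 = 63, q_1 = 2*1 + 0 = 2.
  i=2: a_2=1, p_2 = 1*63 + 31 = 94, q_2 = 1*2 + 1 = 3.
  i=3: a_3=2, p_3 = 2*94 + 63 = 251, q_3 = 2*3 + 2 = 8.
  i=4: a_4=2, p_4 = 2*251 + 94 = 596, q_4 = 2*8 + 3 = 19.
  i=5: a_5=7, p_5 = 7*596 + 251 = 4423, q_5 = 7*19 + 8 = 141.
  i=6: a_6=2, p_6 = 2*4423 + 596 = 9442, q_6 = 2*141 + 19 = 301.
  i=7: a_7=2, p_7 = 2*9442 + 4423 = 23307, q_7 = 2*301 + 141 = 743.
  i=8: a_8=1, p_8 = 1*23307 + 9442 = 32749, q_8 = 1*743 + 301 = 1044.
  i=9: a_9=2, p_9 = 2*32749 + 23307 = 88805, q_9 = 2*1044 + 743 = 2831.
Check: 88805^2 - 984*2831^2 = 7886328025 - 7886328024 = 1, so (x, y) = (88805, 2831) solves the equation, and by the theorem it is the least positive solution.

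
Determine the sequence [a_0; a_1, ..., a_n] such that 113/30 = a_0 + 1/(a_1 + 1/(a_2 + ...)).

[3; 1, 3, 3, 2]

Run the Euclidean algorithm on 113 and 30; the successive quotients are the partial quotients a_0, a_1, ... (each step inverts the fractional part left over by the previous one):
  113 = 3*30 + 23, so a_0 = 3.
  30 = 1*23 + 7, so a_1 = 1.
  23 = 3*7 + 2, so a_2 = 3.
  7 = 3*2 + 1, so a_3 = 3.
  2 = 2*1 + 0, so a_4 = 2.
The remainder reaches 0 after 5 divisions, so the expansion has 5 partial quotients, read off in order.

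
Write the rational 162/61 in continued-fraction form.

Run the Euclidean algorithm on 162 and 61; the successive quotients are the partial quotients a_0, a_1, ... (each step inverts the fractional part left over by the previous one):
  162 = 2*61 + 40, so a_0 = 2.
  61 = 1*40 + 21, so a_1 = 1.
  40 = 1*21 + 19, so a_2 = 1.
  21 = 1*19 + 2, so a_3 = 1.
  19 = 9*2 + 1, so a_4 = 9.
  2 = 2*1 + 0, so a_5 = 2.
The remainder reaches 0 after 6 divisions, so the expansion has 6 partial quotients, read off in order.

[2; 1, 1, 1, 9, 2]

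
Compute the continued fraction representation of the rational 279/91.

[3; 15, 6]

Run the Euclidean algorithm on 279 and 91; the successive quotients are the partial quotients a_0, a_1, ... (each step inverts the fractional part left over by the previous one):
  279 = 3*91 + 6, so a_0 = 3.
  91 = 15*6 + 1, so a_1 = 15.
  6 = 6*1 + 0, so a_2 = 6.
The remainder reaches 0 after 3 divisions, so the expansion has 3 partial quotients, read off in order.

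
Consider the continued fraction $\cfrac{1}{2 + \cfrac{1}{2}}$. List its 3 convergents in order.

Using the convergent recurrence p_i = a_i*p_{i-1} + p_{i-2}, q_i = a_i*q_{i-1} + q_{i-2} with p_{-2}=0, p_{-1}=1, q_{-2}=1, q_{-1}=0:
  i=0: a_0=0, p_0 = 0*1 + 0 = 0, q_0 = 0*0 + 1 = 1.
  i=1: a_1=2, p_1 = 2*0 + 1 = 1, q_1 = 2*1 + 0 = 2.
  i=2: a_2=2, p_2 = 2*1 + 0 = 2, q_2 = 2*2 + 1 = 5.

0/1, 1/2, 2/5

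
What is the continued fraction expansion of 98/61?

[1; 1, 1, 1, 1, 5, 2]

Run the Euclidean algorithm on 98 and 61; the successive quotients are the partial quotients a_0, a_1, ... (each step inverts the fractional part left over by the previous one):
  98 = 1*61 + 37, so a_0 = 1.
  61 = 1*37 + 24, so a_1 = 1.
  37 = 1*24 + 13, so a_2 = 1.
  24 = 1*13 + 11, so a_3 = 1.
  13 = 1*11 + 2, so a_4 = 1.
  11 = 5*2 + 1, so a_5 = 5.
  2 = 2*1 + 0, so a_6 = 2.
The remainder reaches 0 after 7 divisions, so the expansion has 7 partial quotients, read off in order.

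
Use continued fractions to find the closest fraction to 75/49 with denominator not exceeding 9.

14/9

Expand x = 75/49 as a continued fraction with the Euclidean algorithm:
  75 = 1*49 + 26, so a_0 = 1.
  49 = 1*26 + 23, so a_1 = 1.
  26 = 1*23 + 3, so a_2 = 1.
  23 = 7*3 + 2, so a_3 = 7.
  3 = 1*2 + 1, so a_4 = 1.
  2 = 2*1 + 0, so a_5 = 2.
so x = [1; 1, 1, 7, 1, 2].
Convergents (p_i = a_i*p_{i-1} + p_{i-2}, q_i = a_i*q_{i-1} + q_{i-2} with p_{-2}=0, p_{-1}=1, q_{-2}=1, q_{-1}=0), until the denominator exceeds 9:
  i=0: a_0=1, p_0 = 1*1 + 0 = 1, q_0 = 1*0 + 1 = 1.
  i=1: a_1=1, p_1 = 1*1 + 1 = 2, q_1 = 1*1 + 0 = 1.
  i=2: a_2=1, p_2 = 1*2 + 1 = 3, q_2 = 1*1 + 1 = 2.
  i=3: a_3=7, p_3 = 7*3 + 2 = 23, q_3 = 7*2 + 1 = 15.
q_3 = 15 > 9, so the last convergent with denominator <= 9 is p_2/q_2 = 3/2.
The closest fraction with denominator <= 9 is either p_2/q_2 or the intermediate fraction (k*p_2 + p_1)/(k*q_2 + q_1) with the largest k >= 1 whose denominator stays <= 9; these approach x as k grows, and every other convergent or intermediate fraction in range is farther away.
Largest k: floor((9 - q_1)/q_2) = floor((9 - 1)/2) = 4.
That gives (4*3 + 2)/(4*2 + 1) = 14/9.
Compare the errors: |x - 3/2| = |75*2 - 3*49|/(49*2) = 3/98, and |x - 14/9| = |75*9 - 14*49|/(49*9) = 11/441.
Cross-multiplying, 11*98 = 1078 < 1323 = 3*441, so 11/441 is smaller: the intermediate fraction 14/9 is closer to x than 3/2.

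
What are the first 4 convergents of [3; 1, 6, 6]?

Using the convergent recurrence p_i = a_i*p_{i-1} + p_{i-2}, q_i = a_i*q_{i-1} + q_{i-2} with p_{-2}=0, p_{-1}=1, q_{-2}=1, q_{-1}=0:
  i=0: a_0=3, p_0 = 3*1 + 0 = 3, q_0 = 3*0 + 1 = 1.
  i=1: a_1=1, p_1 = 1*3 + 1 = 4, q_1 = 1*1 + 0 = 1.
  i=2: a_2=6, p_2 = 6*4 + 3 = 27, q_2 = 6*1 + 1 = 7.
  i=3: a_3=6, p_3 = 6*27 + 4 = 166, q_3 = 6*7 + 1 = 43.

3/1, 4/1, 27/7, 166/43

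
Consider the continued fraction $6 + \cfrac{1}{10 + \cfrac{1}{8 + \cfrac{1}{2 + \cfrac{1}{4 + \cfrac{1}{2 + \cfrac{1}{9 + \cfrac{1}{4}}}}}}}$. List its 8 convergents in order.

6/1, 61/10, 494/81, 1049/172, 4690/769, 10429/1710, 98551/16159, 404633/66346

Using the convergent recurrence p_i = a_i*p_{i-1} + p_{i-2}, q_i = a_i*q_{i-1} + q_{i-2} with p_{-2}=0, p_{-1}=1, q_{-2}=1, q_{-1}=0:
  i=0: a_0=6, p_0 = 6*1 + 0 = 6, q_0 = 6*0 + 1 = 1.
  i=1: a_1=10, p_1 = 10*6 + 1 = 61, q_1 = 10*1 + 0 = 10.
  i=2: a_2=8, p_2 = 8*61 + 6 = 494, q_2 = 8*10 + 1 = 81.
  i=3: a_3=2, p_3 = 2*494 + 61 = 1049, q_3 = 2*81 + 10 = 172.
  i=4: a_4=4, p_4 = 4*1049 + 494 = 4690, q_4 = 4*172 + 81 = 769.
  i=5: a_5=2, p_5 = 2*4690 + 1049 = 10429, q_5 = 2*769 + 172 = 1710.
  i=6: a_6=9, p_6 = 9*10429 + 4690 = 98551, q_6 = 9*1710 + 769 = 16159.
  i=7: a_7=4, p_7 = 4*98551 + 10429 = 404633, q_7 = 4*16159 + 1710 = 66346.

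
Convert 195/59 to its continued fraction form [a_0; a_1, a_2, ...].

Run the Euclidean algorithm on 195 and 59; the successive quotients are the partial quotients a_0, a_1, ... (each step inverts the fractional part left over by the previous one):
  195 = 3*59 + 18, so a_0 = 3.
  59 = 3*18 + 5, so a_1 = 3.
  18 = 3*5 + 3, so a_2 = 3.
  5 = 1*3 + 2, so a_3 = 1.
  3 = 1*2 + 1, so a_4 = 1.
  2 = 2*1 + 0, so a_5 = 2.
The remainder reaches 0 after 6 divisions, so the expansion has 6 partial quotients, read off in order.

[3; 3, 3, 1, 1, 2]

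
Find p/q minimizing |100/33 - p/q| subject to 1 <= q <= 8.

3/1

Expand x = 100/33 as a continued fraction with the Euclidean algorithm:
  100 = 3*33 + 1, so a_0 = 3.
  33 = 33*1 + 0, so a_1 = 33.
so x = [3; 33].
Convergents (p_i = a_i*p_{i-1} + p_{i-2}, q_i = a_i*q_{i-1} + q_{i-2} with p_{-2}=0, p_{-1}=1, q_{-2}=1, q_{-1}=0), until the denominator exceeds 8:
  i=0: a_0=3, p_0 = 3*1 + 0 = 3, q_0 = 3*0 + 1 = 1.
  i=1: a_1=33, p_1 = 33*3 + 1 = 100, q_1 = 33*1 + 0 = 33.
q_1 = 33 > 8, so the last convergent with denominator <= 8 is p_0/q_0 = 3/1.
The closest fraction with denominator <= 8 is either p_0/q_0 or the intermediate fraction (k*p_0 + p_{-1})/(k*q_0 + q_{-1}) with the largest k >= 1 whose denominator stays <= 8; these approach x as k grows, and every other convergent or intermediate fraction in range is farther away.
Largest k: floor((8 - q_{-1})/q_0) = floor((8 - 0)/1) = 8 (using the seeds p_{-1} = 1, q_{-1} = 0).
That gives (8*3 + 1)/(8*1 + 0) = 25/8.
Compare the errors: |x - 3/1| = |100*1 - 3*33|/(33*1) = 1/33, and |x - 25/8| = |100*8 - 25*33|/(33*8) = 25/264.
Cross-multiplying, 1*264 = 264 < 825 = 25*33, so 1/33 is smaller: the convergent 3/1 is closer to x than 25/8.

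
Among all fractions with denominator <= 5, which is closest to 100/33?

Expand x = 100/33 as a continued fraction with the Euclidean algorithm:
  100 = 3*33 + 1, so a_0 = 3.
  33 = 33*1 + 0, so a_1 = 33.
so x = [3; 33].
Convergents (p_i = a_i*p_{i-1} + p_{i-2}, q_i = a_i*q_{i-1} + q_{i-2} with p_{-2}=0, p_{-1}=1, q_{-2}=1, q_{-1}=0), until the denominator exceeds 5:
  i=0: a_0=3, p_0 = 3*1 + 0 = 3, q_0 = 3*0 + 1 = 1.
  i=1: a_1=33, p_1 = 33*3 + 1 = 100, q_1 = 33*1 + 0 = 33.
q_1 = 33 > 5, so the last convergent with denominator <= 5 is p_0/q_0 = 3/1.
The closest fraction with denominator <= 5 is either p_0/q_0 or the intermediate fraction (k*p_0 + p_{-1})/(k*q_0 + q_{-1}) with the largest k >= 1 whose denominator stays <= 5; these approach x as k grows, and every other convergent or intermediate fraction in range is farther away.
Largest k: floor((5 - q_{-1})/q_0) = floor((5 - 0)/1) = 5 (using the seeds p_{-1} = 1, q_{-1} = 0).
That gives (5*3 + 1)/(5*1 + 0) = 16/5.
Compare the errors: |x - 3/1| = |100*1 - 3*33|/(33*1) = 1/33, and |x - 16/5| = |100*5 - 16*33|/(33*5) = 28/165.
Cross-multiplying, 1*165 = 165 < 924 = 28*33, so 1/33 is smaller: the convergent 3/1 is closer to x than 16/5.

3/1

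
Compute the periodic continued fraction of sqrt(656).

[25; (1, 1, 1, 1, 2, 1, 1, 1, 1, 50)]

Write x_i = (sqrt(656) + m_i)/d_i with (m_0, d_0) = (0, 1). a_0 = floor(sqrt(656)) = 25, since 25^2 = 625 <= 656 < 676 = 26^2.
Iterate m_{i+1} = d_i*a_i - m_i, d_{i+1} = (656 - m_{i+1}^2)/d_i, a_{i+1} = floor((a_0 + m_{i+1})/d_{i+1}):
  m_1 = 1*25 - 0 = 25, d_1 = (656 - 25^2)/1 = 31/1 = 31, a_1 = floor((25 + 25)/31) = 1.
  m_2 = 31*1 - 25 = 6, d_2 = (656 - 6^2)/31 = 620/31 = 20, a_2 = floor((25 + 6)/20) = 1.
  m_3 = 20*1 - 6 = 14, d_3 = (656 - 14^2)/20 = 460/20 = 23, a_3 = floor((25 + 14)/23) = 1.
  m_4 = 23*1 - 14 = 9, d_4 = (656 - 9^2)/23 = 575/23 = 25, a_4 = floor((25 + 9)/25) = 1.
  m_5 = 25*1 - 9 = 16, d_5 = (656 - 16^2)/25 = 400/25 = 16, a_5 = floor((25 + 16)/16) = 2.
  m_6 = 16*2 - 16 = 16, d_6 = (656 - 16^2)/16 = 400/16 = 25, a_6 = floor((25 + 16)/25) = 1.
  m_7 = 25*1 - 16 = 9, d_7 = (656 - 9^2)/25 = 575/25 = 23, a_7 = floor((25 + 9)/23) = 1.
  m_8 = 23*1 - 9 = 14, d_8 = (656 - 14^2)/23 = 460/23 = 20, a_8 = floor((25 + 14)/20) = 1.
  m_9 = 20*1 - 14 = 6, d_9 = (656 - 6^2)/20 = 620/20 = 31, a_9 = floor((25 + 6)/31) = 1.
  m_10 = 31*1 - 6 = 25, d_10 = (656 - 25^2)/31 = 31/31 = 1, a_10 = floor((25 + 25)/1) = 50.
  m_11 = 1*50 - 25 = 25, d_11 = (656 - 25^2)/1 = 31/1 = 31: (m_11, d_11) = (m_1, d_1) = (25, 31), so from here the quotients repeat a_1, ..., a_10; the period length is 10.
Hence the expansion of sqrt(656) is a_0 = 25 followed by the repeating block 1, 1, 1, 1, 2, 1, 1, 1, 1, 50 (period 10).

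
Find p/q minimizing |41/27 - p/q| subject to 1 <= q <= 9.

3/2

Expand x = 41/27 as a continued fraction with the Euclidean algorithm:
  41 = 1*27 + 14, so a_0 = 1.
  27 = 1*14 + 13, so a_1 = 1.
  14 = 1*13 + 1, so a_2 = 1.
  13 = 13*1 + 0, so a_3 = 13.
so x = [1; 1, 1, 13].
Convergents (p_i = a_i*p_{i-1} + p_{i-2}, q_i = a_i*q_{i-1} + q_{i-2} with p_{-2}=0, p_{-1}=1, q_{-2}=1, q_{-1}=0), until the denominator exceeds 9:
  i=0: a_0=1, p_0 = 1*1 + 0 = 1, q_0 = 1*0 + 1 = 1.
  i=1: a_1=1, p_1 = 1*1 + 1 = 2, q_1 = 1*1 + 0 = 1.
  i=2: a_2=1, p_2 = 1*2 + 1 = 3, q_2 = 1*1 + 1 = 2.
  i=3: a_3=13, p_3 = 13*3 + 2 = 41, q_3 = 13*2 + 1 = 27.
q_3 = 27 > 9, so the last convergent with denominator <= 9 is p_2/q_2 = 3/2.
The closest fraction with denominator <= 9 is either p_2/q_2 or the intermediate fraction (k*p_2 + p_1)/(k*q_2 + q_1) with the largest k >= 1 whose denominator stays <= 9; these approach x as k grows, and every other convergent or intermediate fraction in range is farther away.
Largest k: floor((9 - q_1)/q_2) = floor((9 - 1)/2) = 4.
That gives (4*3 + 2)/(4*2 + 1) = 14/9.
Compare the errors: |x - 3/2| = |41*2 - 3*27|/(27*2) = 1/54, and |x - 14/9| = |41*9 - 14*27|/(27*9) = 9/243.
Cross-multiplying, 1*243 = 243 < 486 = 9*54, so 1/54 is smaller: the convergent 3/2 is closer to x than 14/9.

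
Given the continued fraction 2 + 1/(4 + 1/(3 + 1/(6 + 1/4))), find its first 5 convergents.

Using the convergent recurrence p_i = a_i*p_{i-1} + p_{i-2}, q_i = a_i*q_{i-1} + q_{i-2} with p_{-2}=0, p_{-1}=1, q_{-2}=1, q_{-1}=0:
  i=0: a_0=2, p_0 = 2*1 + 0 = 2, q_0 = 2*0 + 1 = 1.
  i=1: a_1=4, p_1 = 4*2 + 1 = 9, q_1 = 4*1 + 0 = 4.
  i=2: a_2=3, p_2 = 3*9 + 2 = 29, q_2 = 3*4 + 1 = 13.
  i=3: a_3=6, p_3 = 6*29 + 9 = 183, q_3 = 6*13 + 4 = 82.
  i=4: a_4=4, p_4 = 4*183 + 29 = 761, q_4 = 4*82 + 13 = 341.

2/1, 9/4, 29/13, 183/82, 761/341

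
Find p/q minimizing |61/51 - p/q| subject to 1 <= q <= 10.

Expand x = 61/51 as a continued fraction with the Euclidean algorithm:
  61 = 1*51 + 10, so a_0 = 1.
  51 = 5*10 + 1, so a_1 = 5.
  10 = 10*1 + 0, so a_2 = 10.
so x = [1; 5, 10].
Convergents (p_i = a_i*p_{i-1} + p_{i-2}, q_i = a_i*q_{i-1} + q_{i-2} with p_{-2}=0, p_{-1}=1, q_{-2}=1, q_{-1}=0), until the denominator exceeds 10:
  i=0: a_0=1, p_0 = 1*1 + 0 = 1, q_0 = 1*0 + 1 = 1.
  i=1: a_1=5, p_1 = 5*1 + 1 = 6, q_1 = 5*1 + 0 = 5.
  i=2: a_2=10, p_2 = 10*6 + 1 = 61, q_2 = 10*5 + 1 = 51.
q_2 = 51 > 10, so the last convergent with denominator <= 10 is p_1/q_1 = 6/5.
The closest fraction with denominator <= 10 is either p_1/q_1 or the intermediate fraction (k*p_1 + p_0)/(k*q_1 + q_0) with the largest k >= 1 whose denominator stays <= 10; these approach x as k grows, and every other convergent or intermediate fraction in range is farther away.
Largest k: floor((10 - q_0)/q_1) = floor((10 - 1)/5) = 1.
That gives (1*6 + 1)/(1*5 + 1) = 7/6.
Compare the errors: |x - 6/5| = |61*5 - 6*51|/(51*5) = 1/255, and |x - 7/6| = |61*6 - 7*51|/(51*6) = 9/306.
Cross-multiplying, 1*306 = 306 < 2295 = 9*255, so 1/255 is smaller: the convergent 6/5 is closer to x than 7/6.

6/5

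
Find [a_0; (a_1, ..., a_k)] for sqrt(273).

Write x_i = (sqrt(273) + m_i)/d_i with (m_0, d_0) = (0, 1). a_0 = floor(sqrt(273)) = 16, since 16^2 = 256 <= 273 < 289 = 17^2.
Iterate m_{i+1} = d_i*a_i - m_i, d_{i+1} = (273 - m_{i+1}^2)/d_i, a_{i+1} = floor((a_0 + m_{i+1})/d_{i+1}):
  m_1 = 1*16 - 0 = 16, d_1 = (273 - 16^2)/1 = 17/1 = 17, a_1 = floor((16 + 16)/17) = 1.
  m_2 = 17*1 - 16 = 1, d_2 = (273 - 1^2)/17 = 272/17 = 16, a_2 = floor((16 + 1)/16) = 1.
  m_3 = 16*1 - 1 = 15, d_3 = (273 - 15^2)/16 = 48/16 = 3, a_3 = floor((16 + 15)/3) = 10.
  m_4 = 3*10 - 15 = 15, d_4 = (273 - 15^2)/3 = 48/3 = 16, a_4 = floor((16 + 15)/16) = 1.
  m_5 = 16*1 - 15 = 1, d_5 = (273 - 1^2)/16 = 272/16 = 17, a_5 = floor((16 + 1)/17) = 1.
  m_6 = 17*1 - 1 = 16, d_6 = (273 - 16^2)/17 = 17/17 = 1, a_6 = floor((16 + 16)/1) = 32.
  m_7 = 1*32 - 16 = 16, d_7 = (273 - 16^2)/1 = 17/1 = 17: (m_7, d_7) = (m_1, d_1) = (16, 17), so from here the quotients repeat a_1, ..., a_6; the period length is 6.
Hence the expansion of sqrt(273) is a_0 = 16 followed by the repeating block 1, 1, 10, 1, 1, 32 (period 6).

[16; (1, 1, 10, 1, 1, 32)]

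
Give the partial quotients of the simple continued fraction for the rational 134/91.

[1; 2, 8, 1, 1, 2]

Run the Euclidean algorithm on 134 and 91; the successive quotients are the partial quotients a_0, a_1, ... (each step inverts the fractional part left over by the previous one):
  134 = 1*91 + 43, so a_0 = 1.
  91 = 2*43 + 5, so a_1 = 2.
  43 = 8*5 + 3, so a_2 = 8.
  5 = 1*3 + 2, so a_3 = 1.
  3 = 1*2 + 1, so a_4 = 1.
  2 = 2*1 + 0, so a_5 = 2.
The remainder reaches 0 after 6 divisions, so the expansion has 6 partial quotients, read off in order.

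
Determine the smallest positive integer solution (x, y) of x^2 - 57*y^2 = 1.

(x, y) = (151, 20)

First expand sqrt(57) as a continued fraction. With x_i = (sqrt(57) + m_i)/d_i and (m_0, d_0) = (0, 1): a_0 = floor(sqrt(57)) = 7, since 7^2 = 49 <= 57 < 64 = 8^2.
Iterate m_{i+1} = d_i*a_i - m_i, d_{i+1} = (57 - m_{i+1}^2)/d_i, a_{i+1} = floor((a_0 + m_{i+1})/d_{i+1}):
  m_1 = 1*7 - 0 = 7, d_1 = (57 - 7^2)/1 = 8/1 = 8, a_1 = floor((7 + 7)/8) = 1.
  m_2 = 8*1 - 7 = 1, d_2 = (57 - 1^2)/8 = 56/8 = 7, a_2 = floor((7 + 1)/7) = 1.
  m_3 = 7*1 - 1 = 6, d_3 = (57 - 6^2)/7 = 21/7 = 3, a_3 = floor((7 + 6)/3) = 4.
  m_4 = 3*4 - 6 = 6, d_4 = (57 - 6^2)/3 = 21/3 = 7, a_4 = floor((7 + 6)/7) = 1.
  m_5 = 7*1 - 6 = 1, d_5 = (57 - 1^2)/7 = 56/7 = 8, a_5 = floor((7 + 1)/8) = 1.
  m_6 = 8*1 - 1 = 7, d_6 = (57 - 7^2)/8 = 8/8 = 1, a_6 = floor((7 + 7)/1) = 14.
  m_7 = 1*14 - 7 = 7, d_7 = (57 - 7^2)/1 = 8/1 = 8: (m_7, d_7) = (m_1, d_1) = (7, 8), so from here the quotients repeat a_1, ..., a_6; the period length is 6.
So sqrt(57) = [7; (1, 1, 4, 1, 1, 14)] with period length k = 6.
k is even, so the fundamental solution of x^2 - 57y^2 = 1 is (p_{k-1}, q_{k-1}) = (p_5, q_5); compute convergents through index 5.
Convergents (p_i = a_i*p_{i-1} + p_{i-2}, q_i = a_i*q_{i-1} + q_{i-2} with p_{-2}=0, p_{-1}=1, q_{-2}=1, q_{-1}=0):
  i=0: a_0=7, p_0 = 7*1 + 0 = 7, q_0 = 7*0 + 1 = 1.
  i=1: a_1=1, p_1 = 1*7 + 1 = 8, q_1 = 1*1 + 0 = 1.
  i=2: a_2=1, p_2 = 1*8 + 7 = 15, q_2 = 1*1 + 1 = 2.
  i=3: a_3=4, p_3 = 4*15 + 8 = 68, q_3 = 4*2 + 1 = 9.
  i=4: a_4=1, p_4 = 1*68 + 15 = 83, q_4 = 1*9 + 2 = 11.
  i=5: a_5=1, p_5 = 1*83 + 68 = 151, q_5 = 1*11 + 9 = 20.
Check: 151^2 - 57*20^2 = 22801 - 22800 = 1, so (x, y) = (151, 20) solves the equation, and by the theorem it is the least positive solution.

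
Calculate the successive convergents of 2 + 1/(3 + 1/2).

Using the convergent recurrence p_i = a_i*p_{i-1} + p_{i-2}, q_i = a_i*q_{i-1} + q_{i-2} with p_{-2}=0, p_{-1}=1, q_{-2}=1, q_{-1}=0:
  i=0: a_0=2, p_0 = 2*1 + 0 = 2, q_0 = 2*0 + 1 = 1.
  i=1: a_1=3, p_1 = 3*2 + 1 = 7, q_1 = 3*1 + 0 = 3.
  i=2: a_2=2, p_2 = 2*7 + 2 = 16, q_2 = 2*3 + 1 = 7.

2/1, 7/3, 16/7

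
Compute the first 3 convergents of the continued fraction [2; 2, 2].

Using the convergent recurrence p_i = a_i*p_{i-1} + p_{i-2}, q_i = a_i*q_{i-1} + q_{i-2} with p_{-2}=0, p_{-1}=1, q_{-2}=1, q_{-1}=0:
  i=0: a_0=2, p_0 = 2*1 + 0 = 2, q_0 = 2*0 + 1 = 1.
  i=1: a_1=2, p_1 = 2*2 + 1 = 5, q_1 = 2*1 + 0 = 2.
  i=2: a_2=2, p_2 = 2*5 + 2 = 12, q_2 = 2*2 + 1 = 5.

2/1, 5/2, 12/5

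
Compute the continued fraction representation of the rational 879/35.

[25; 8, 1, 3]

Run the Euclidean algorithm on 879 and 35; the successive quotients are the partial quotients a_0, a_1, ... (each step inverts the fractional part left over by the previous one):
  879 = 25*35 + 4, so a_0 = 25.
  35 = 8*4 + 3, so a_1 = 8.
  4 = 1*3 + 1, so a_2 = 1.
  3 = 3*1 + 0, so a_3 = 3.
The remainder reaches 0 after 4 divisions, so the expansion has 4 partial quotients, read off in order.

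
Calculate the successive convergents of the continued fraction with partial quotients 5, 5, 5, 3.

Using the convergent recurrence p_i = a_i*p_{i-1} + p_{i-2}, q_i = a_i*q_{i-1} + q_{i-2} with p_{-2}=0, p_{-1}=1, q_{-2}=1, q_{-1}=0:
  i=0: a_0=5, p_0 = 5*1 + 0 = 5, q_0 = 5*0 + 1 = 1.
  i=1: a_1=5, p_1 = 5*5 + 1 = 26, q_1 = 5*1 + 0 = 5.
  i=2: a_2=5, p_2 = 5*26 + 5 = 135, q_2 = 5*5 + 1 = 26.
  i=3: a_3=3, p_3 = 3*135 + 26 = 431, q_3 = 3*26 + 5 = 83.

5/1, 26/5, 135/26, 431/83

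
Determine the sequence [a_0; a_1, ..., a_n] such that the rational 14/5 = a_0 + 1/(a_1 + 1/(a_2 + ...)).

Run the Euclidean algorithm on 14 and 5; the successive quotients are the partial quotients a_0, a_1, ... (each step inverts the fractional part left over by the previous one):
  14 = 2*5 + 4, so a_0 = 2.
  5 = 1*4 + 1, so a_1 = 1.
  4 = 4*1 + 0, so a_2 = 4.
The remainder reaches 0 after 3 divisions, so the expansion has 3 partial quotients, read off in order.

[2; 1, 4]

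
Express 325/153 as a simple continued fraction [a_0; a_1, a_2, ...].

Run the Euclidean algorithm on 325 and 153; the successive quotients are the partial quotients a_0, a_1, ... (each step inverts the fractional part left over by the previous one):
  325 = 2*153 + 19, so a_0 = 2.
  153 = 8*19 + 1, so a_1 = 8.
  19 = 19*1 + 0, so a_2 = 19.
The remainder reaches 0 after 3 divisions, so the expansion has 3 partial quotients, read off in order.

[2; 8, 19]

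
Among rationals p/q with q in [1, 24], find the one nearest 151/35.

Expand x = 151/35 as a continued fraction with the Euclidean algorithm:
  151 = 4*35 + 11, so a_0 = 4.
  35 = 3*11 + 2, so a_1 = 3.
  11 = 5*2 + 1, so a_2 = 5.
  2 = 2*1 + 0, so a_3 = 2.
so x = [4; 3, 5, 2].
Convergents (p_i = a_i*p_{i-1} + p_{i-2}, q_i = a_i*q_{i-1} + q_{i-2} with p_{-2}=0, p_{-1}=1, q_{-2}=1, q_{-1}=0), until the denominator exceeds 24:
  i=0: a_0=4, p_0 = 4*1 + 0 = 4, q_0 = 4*0 + 1 = 1.
  i=1: a_1=3, p_1 = 3*4 + 1 = 13, q_1 = 3*1 + 0 = 3.
  i=2: a_2=5, p_2 = 5*13 + 4 = 69, q_2 = 5*3 + 1 = 16.
  i=3: a_3=2, p_3 = 2*69 + 13 = 151, q_3 = 2*16 + 3 = 35.
q_3 = 35 > 24, so the last convergent with denominator <= 24 is p_2/q_2 = 69/16.
The closest fraction with denominator <= 24 is either p_2/q_2 or the intermediate fraction (k*p_2 + p_1)/(k*q_2 + q_1) with the largest k >= 1 whose denominator stays <= 24; these approach x as k grows, and every other convergent or intermediate fraction in range is farther away.
Largest k: floor((24 - q_1)/q_2) = floor((24 - 3)/16) = 1.
That gives (1*69 + 13)/(1*16 + 3) = 82/19.
Compare the errors: |x - 69/16| = |151*16 - 69*35|/(35*16) = 1/560, and |x - 82/19| = |151*19 - 82*35|/(35*19) = 1/665.
Cross-multiplying, 1*560 = 560 < 665 = 1*665, so 1/665 is smaller: the intermediate fraction 82/19 is closer to x than 69/16.

82/19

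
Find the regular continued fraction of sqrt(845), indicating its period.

[29; (14, 1, 1, 14, 58)]

Write x_i = (sqrt(845) + m_i)/d_i with (m_0, d_0) = (0, 1). a_0 = floor(sqrt(845)) = 29, since 29^2 = 841 <= 845 < 900 = 30^2.
Iterate m_{i+1} = d_i*a_i - m_i, d_{i+1} = (845 - m_{i+1}^2)/d_i, a_{i+1} = floor((a_0 + m_{i+1})/d_{i+1}):
  m_1 = 1*29 - 0 = 29, d_1 = (845 - 29^2)/1 = 4/1 = 4, a_1 = floor((29 + 29)/4) = 14.
  m_2 = 4*14 - 29 = 27, d_2 = (845 - 27^2)/4 = 116/4 = 29, a_2 = floor((29 + 27)/29) = 1.
  m_3 = 29*1 - 27 = 2, d_3 = (845 - 2^2)/29 = 841/29 = 29, a_3 = floor((29 + 2)/29) = 1.
  m_4 = 29*1 - 2 = 27, d_4 = (845 - 27^2)/29 = 116/29 = 4, a_4 = floor((29 + 27)/4) = 14.
  m_5 = 4*14 - 27 = 29, d_5 = (845 - 29^2)/4 = 4/4 = 1, a_5 = floor((29 + 29)/1) = 58.
  m_6 = 1*58 - 29 = 29, d_6 = (845 - 29^2)/1 = 4/1 = 4: (m_6, d_6) = (m_1, d_1) = (29, 4), so from here the quotients repeat a_1, ..., a_5; the period length is 5.
Hence the expansion of sqrt(845) is a_0 = 29 followed by the repeating block 14, 1, 1, 14, 58 (period 5).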